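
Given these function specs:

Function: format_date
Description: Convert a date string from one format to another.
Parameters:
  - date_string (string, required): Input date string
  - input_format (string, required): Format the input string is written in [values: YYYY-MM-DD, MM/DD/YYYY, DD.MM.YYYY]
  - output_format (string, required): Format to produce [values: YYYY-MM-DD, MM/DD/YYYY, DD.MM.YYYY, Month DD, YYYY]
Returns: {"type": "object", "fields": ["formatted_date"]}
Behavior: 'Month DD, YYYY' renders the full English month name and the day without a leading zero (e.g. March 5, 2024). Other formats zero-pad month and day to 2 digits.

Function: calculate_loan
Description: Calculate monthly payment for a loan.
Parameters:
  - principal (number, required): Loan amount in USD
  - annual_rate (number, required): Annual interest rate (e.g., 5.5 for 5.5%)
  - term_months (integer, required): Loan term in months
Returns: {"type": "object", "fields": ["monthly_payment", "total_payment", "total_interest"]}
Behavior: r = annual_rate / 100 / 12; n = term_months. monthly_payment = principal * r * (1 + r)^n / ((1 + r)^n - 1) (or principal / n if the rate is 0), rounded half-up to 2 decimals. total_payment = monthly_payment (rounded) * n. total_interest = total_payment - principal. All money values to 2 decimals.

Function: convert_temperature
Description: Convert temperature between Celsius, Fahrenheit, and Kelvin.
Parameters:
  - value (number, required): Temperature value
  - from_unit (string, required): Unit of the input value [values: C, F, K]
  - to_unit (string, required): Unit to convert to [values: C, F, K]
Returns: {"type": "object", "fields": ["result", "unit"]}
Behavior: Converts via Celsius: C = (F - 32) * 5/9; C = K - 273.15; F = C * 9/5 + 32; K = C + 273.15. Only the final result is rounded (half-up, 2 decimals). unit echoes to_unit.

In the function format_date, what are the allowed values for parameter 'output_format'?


The format_date spec declares:
  - output_format (string, required): Format to produce [values: YYYY-MM-DD, MM/DD/YYYY, DD.MM.YYYY, Month DD, YYYY]
Allowed values:
YYYY-MM-DD, MM/DD/YYYY, DD.MM.YYYY, Month DD, YYYY


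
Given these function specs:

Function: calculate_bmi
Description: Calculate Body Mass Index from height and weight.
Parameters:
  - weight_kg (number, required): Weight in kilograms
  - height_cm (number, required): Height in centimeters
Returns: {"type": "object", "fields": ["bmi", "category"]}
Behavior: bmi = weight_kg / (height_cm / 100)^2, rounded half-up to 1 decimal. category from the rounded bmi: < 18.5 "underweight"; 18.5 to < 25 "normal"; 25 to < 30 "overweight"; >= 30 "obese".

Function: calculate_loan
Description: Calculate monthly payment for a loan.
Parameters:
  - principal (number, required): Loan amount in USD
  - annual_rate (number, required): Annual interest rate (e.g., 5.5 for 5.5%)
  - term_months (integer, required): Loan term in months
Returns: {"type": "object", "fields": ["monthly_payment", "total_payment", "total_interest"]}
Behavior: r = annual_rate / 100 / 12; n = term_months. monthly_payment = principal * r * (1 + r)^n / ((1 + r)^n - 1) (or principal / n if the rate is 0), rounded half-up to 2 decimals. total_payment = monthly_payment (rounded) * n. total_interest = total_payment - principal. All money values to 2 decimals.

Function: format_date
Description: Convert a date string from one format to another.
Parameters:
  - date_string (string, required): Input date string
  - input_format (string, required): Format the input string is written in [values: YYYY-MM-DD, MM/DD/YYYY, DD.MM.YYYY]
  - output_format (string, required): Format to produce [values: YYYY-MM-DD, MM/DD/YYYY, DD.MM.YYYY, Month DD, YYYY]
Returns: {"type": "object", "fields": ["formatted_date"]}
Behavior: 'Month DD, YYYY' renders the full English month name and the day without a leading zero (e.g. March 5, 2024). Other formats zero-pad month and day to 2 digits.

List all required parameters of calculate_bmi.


Parameters of calculate_bmi and their required/optional flag:
  weight_kg: required
  height_cm: required
height_cm, weight_kg


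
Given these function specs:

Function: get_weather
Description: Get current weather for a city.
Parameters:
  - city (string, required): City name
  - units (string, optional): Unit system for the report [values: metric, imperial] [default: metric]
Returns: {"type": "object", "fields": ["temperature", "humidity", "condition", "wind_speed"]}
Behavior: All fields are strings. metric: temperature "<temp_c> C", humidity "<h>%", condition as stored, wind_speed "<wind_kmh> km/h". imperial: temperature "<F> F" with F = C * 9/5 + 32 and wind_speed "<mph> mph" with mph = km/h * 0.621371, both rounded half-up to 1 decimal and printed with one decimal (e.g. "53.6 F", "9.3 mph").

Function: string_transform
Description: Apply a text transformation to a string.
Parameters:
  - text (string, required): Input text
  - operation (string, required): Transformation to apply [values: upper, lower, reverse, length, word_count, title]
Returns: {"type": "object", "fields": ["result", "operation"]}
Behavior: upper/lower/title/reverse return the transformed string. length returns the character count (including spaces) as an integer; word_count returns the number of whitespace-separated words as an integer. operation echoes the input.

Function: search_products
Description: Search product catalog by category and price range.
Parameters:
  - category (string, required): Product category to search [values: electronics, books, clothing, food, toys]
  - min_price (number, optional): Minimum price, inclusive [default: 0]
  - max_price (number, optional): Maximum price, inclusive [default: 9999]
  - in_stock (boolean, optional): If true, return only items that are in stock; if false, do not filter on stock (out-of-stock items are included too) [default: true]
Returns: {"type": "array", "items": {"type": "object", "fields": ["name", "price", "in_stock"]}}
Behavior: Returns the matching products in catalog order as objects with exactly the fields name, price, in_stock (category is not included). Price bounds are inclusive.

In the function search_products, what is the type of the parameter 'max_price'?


The search_products spec declares:
  - max_price (number, optional): Maximum price, inclusive [default: 9999]
Type:
number


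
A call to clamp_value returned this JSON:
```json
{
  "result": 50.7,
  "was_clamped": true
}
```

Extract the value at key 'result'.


50.7


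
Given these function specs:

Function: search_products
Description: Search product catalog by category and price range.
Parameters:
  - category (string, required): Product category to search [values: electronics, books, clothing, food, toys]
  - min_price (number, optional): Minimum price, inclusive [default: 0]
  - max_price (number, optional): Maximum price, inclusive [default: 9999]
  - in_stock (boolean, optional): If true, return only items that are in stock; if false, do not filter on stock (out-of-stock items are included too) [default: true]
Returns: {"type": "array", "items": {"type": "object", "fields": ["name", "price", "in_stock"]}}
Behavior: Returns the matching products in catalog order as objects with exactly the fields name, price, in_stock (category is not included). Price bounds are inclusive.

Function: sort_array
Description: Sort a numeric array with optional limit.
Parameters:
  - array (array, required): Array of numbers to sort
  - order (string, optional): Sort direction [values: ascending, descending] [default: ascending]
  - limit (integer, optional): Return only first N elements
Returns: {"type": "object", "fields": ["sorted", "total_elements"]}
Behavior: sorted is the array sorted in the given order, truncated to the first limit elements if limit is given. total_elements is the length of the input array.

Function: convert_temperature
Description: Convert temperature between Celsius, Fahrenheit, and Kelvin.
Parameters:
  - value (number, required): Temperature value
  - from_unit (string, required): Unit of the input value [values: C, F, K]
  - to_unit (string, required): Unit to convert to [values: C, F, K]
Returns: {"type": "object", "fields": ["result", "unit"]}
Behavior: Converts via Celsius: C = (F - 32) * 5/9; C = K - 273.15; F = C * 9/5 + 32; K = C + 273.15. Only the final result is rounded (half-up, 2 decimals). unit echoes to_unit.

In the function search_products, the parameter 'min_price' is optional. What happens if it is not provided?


The search_products spec declares:
  - min_price (number, optional): Minimum price, inclusive [default: 0]
It defaults to 0


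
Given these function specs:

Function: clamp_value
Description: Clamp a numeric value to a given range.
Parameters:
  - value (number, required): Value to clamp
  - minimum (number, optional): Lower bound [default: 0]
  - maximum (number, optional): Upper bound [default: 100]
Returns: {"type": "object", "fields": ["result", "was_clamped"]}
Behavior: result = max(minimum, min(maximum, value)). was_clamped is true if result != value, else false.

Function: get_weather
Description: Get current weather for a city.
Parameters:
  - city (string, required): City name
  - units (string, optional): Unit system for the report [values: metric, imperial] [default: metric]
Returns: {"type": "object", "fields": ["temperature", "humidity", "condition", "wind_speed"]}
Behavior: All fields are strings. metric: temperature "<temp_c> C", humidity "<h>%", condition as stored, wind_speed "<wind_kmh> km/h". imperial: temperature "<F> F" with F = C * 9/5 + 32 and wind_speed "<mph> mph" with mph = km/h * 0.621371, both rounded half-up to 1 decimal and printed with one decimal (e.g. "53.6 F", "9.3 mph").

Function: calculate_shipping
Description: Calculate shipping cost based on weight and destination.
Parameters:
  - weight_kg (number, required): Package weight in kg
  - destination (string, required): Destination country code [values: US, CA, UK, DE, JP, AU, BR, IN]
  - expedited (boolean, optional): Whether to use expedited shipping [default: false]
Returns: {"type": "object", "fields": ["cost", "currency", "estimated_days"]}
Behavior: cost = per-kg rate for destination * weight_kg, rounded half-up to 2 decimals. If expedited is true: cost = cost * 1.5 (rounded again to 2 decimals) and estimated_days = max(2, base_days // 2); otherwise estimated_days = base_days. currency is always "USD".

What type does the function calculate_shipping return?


The calculate_shipping spec declares Returns: {"type": "object", "fields": ["cost", "currency", "estimated_days"]}
Type:
object


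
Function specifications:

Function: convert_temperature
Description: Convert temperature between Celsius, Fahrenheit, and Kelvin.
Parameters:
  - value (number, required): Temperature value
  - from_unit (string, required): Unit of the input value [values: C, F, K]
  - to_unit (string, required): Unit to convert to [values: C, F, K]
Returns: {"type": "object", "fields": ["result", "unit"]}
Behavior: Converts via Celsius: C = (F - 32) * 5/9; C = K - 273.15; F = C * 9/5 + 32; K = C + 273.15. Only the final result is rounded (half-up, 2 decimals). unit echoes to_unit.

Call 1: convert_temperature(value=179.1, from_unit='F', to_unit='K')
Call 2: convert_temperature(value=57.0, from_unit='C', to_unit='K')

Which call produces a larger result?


Call 1:
  To C: (179.1 - 32) * 5/9 = 81.722222
  To K: 81.722222 + 273.15 = 354.872222
  Round to 2 decimals: 354.87
  -> 354.87 K
Call 2:
  Input already in C: 57
  To K: 57 + 273.15 = 330.15
  Round to 2 decimals: 330.15
  -> 330.15 K
Call 1 (354.87 K)


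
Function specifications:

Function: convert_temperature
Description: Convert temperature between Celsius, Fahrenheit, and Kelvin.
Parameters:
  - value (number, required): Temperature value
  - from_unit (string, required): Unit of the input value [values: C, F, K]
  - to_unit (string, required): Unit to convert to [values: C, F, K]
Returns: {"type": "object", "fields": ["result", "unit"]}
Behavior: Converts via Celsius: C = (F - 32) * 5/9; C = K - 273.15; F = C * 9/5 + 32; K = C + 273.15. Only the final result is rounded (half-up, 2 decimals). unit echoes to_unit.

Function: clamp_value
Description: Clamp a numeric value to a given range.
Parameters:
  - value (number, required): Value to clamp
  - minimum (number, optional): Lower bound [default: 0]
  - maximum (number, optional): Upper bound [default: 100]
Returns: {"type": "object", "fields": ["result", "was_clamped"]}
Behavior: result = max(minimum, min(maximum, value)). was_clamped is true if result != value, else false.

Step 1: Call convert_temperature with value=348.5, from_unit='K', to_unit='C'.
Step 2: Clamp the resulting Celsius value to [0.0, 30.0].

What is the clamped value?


Step 1: convert_temperature(value=348.5, from_unit=K, to_unit=C)
  To C: 348.5 - 273.15 = 75.35
  Target is C: 75.35
  Round to 2 decimals: 75.35
  -> result = 75.35 C
Step 2: clamp_value(value=75.35, minimum=0.0, maximum=30.0)
  result = max(0.0, min(30.0, 75.35)) = max(0.0, 30.0) = 30.0
  was_clamped = (30.0 != 75.35) = true
  -> result = 30.0
30.0


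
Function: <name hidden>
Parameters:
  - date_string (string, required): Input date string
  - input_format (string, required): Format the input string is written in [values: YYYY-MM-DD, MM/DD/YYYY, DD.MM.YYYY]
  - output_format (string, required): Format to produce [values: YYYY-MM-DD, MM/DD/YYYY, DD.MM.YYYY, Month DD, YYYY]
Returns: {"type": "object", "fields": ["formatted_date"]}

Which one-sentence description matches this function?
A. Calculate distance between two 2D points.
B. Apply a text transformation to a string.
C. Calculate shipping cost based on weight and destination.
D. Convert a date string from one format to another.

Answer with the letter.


Parameters date_string, input_format, output_format and return ["formatted_date"] fit: Convert a date string from one format to another.
D


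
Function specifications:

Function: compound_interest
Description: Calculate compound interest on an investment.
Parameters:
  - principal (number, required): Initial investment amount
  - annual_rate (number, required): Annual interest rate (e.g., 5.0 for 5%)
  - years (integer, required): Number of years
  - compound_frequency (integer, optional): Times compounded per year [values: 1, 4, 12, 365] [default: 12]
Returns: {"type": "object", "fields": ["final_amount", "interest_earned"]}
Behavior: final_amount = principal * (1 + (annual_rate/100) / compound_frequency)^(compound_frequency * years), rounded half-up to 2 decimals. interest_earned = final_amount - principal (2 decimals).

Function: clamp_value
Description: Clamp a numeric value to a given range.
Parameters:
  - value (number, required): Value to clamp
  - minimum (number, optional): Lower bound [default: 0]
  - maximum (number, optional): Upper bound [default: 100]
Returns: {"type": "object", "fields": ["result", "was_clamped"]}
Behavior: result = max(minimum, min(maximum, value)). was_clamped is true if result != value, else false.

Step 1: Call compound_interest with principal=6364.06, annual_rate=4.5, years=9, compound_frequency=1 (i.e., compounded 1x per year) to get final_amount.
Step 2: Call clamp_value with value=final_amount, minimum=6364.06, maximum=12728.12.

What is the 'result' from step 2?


Step 1: compound_interest
  rate per period = 4.5/100/1 = 0.045 (keep full precision); periods = 1 * 9 = 9
  (1 + 0.045)^9 = 1.48609514
  final_amount = 6364.06 * 1.48609514 = 9457.598639 -> 9457.60
  interest_earned = 9457.60 - 6364.06 = 3093.54
  -> final_amount = 9457.6
Step 2: clamp_value(value=9457.6, minimum=6364.06, maximum=12728.12)
  result = max(6364.06, min(12728.12, 9457.6)) = max(6364.06, 9457.6) = 9457.6
  was_clamped = (9457.6 != 9457.6) = false
  -> result = 9457.6
9457.6


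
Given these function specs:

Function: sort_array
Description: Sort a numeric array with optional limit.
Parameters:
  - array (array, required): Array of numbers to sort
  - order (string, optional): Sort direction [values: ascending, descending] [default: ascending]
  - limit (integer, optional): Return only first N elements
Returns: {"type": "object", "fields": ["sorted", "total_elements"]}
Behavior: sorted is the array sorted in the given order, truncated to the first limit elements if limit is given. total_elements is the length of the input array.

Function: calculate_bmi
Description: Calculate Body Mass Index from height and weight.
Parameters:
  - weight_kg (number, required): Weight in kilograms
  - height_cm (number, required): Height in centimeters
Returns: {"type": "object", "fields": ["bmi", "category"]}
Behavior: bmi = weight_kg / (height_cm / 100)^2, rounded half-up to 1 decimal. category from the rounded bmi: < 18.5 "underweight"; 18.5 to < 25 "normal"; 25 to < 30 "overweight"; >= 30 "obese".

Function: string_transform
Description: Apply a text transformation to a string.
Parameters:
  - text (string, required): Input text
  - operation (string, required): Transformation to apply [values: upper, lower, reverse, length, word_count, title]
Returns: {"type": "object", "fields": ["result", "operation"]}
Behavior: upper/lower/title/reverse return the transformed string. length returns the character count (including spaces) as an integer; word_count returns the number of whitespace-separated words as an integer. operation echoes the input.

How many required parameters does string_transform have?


Parameters of string_transform: text (required), operation (required)
Required count:
2


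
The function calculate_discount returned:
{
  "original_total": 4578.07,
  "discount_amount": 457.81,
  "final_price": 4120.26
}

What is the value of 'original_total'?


4578.07


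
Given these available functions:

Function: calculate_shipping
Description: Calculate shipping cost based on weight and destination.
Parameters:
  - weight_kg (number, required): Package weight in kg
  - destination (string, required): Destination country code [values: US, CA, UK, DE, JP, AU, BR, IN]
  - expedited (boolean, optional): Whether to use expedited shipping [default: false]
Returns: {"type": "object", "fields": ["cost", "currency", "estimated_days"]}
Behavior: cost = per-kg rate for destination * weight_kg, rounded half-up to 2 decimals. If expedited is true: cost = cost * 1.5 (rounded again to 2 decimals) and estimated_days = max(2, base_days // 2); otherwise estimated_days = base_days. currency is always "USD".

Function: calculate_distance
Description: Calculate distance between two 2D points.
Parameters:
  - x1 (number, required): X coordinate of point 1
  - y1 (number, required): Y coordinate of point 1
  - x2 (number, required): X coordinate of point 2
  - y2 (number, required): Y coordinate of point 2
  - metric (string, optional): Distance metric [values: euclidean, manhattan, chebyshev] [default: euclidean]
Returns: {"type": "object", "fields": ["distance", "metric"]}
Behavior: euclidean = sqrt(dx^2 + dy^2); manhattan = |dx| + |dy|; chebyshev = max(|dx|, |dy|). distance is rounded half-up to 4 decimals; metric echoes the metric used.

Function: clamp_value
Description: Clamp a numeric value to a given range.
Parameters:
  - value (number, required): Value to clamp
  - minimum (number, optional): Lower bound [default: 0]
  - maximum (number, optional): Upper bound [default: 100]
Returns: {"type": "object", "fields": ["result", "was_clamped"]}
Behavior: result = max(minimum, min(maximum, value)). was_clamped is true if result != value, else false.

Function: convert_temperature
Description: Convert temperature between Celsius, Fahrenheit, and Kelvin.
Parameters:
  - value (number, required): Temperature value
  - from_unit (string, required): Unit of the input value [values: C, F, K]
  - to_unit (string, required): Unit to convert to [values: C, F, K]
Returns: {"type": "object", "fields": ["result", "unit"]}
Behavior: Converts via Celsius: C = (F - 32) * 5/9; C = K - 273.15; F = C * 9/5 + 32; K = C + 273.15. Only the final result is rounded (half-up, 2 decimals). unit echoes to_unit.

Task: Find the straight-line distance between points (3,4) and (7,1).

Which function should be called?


The task needs a function whose description is: Calculate distance between two 2D points.
calculate_distance


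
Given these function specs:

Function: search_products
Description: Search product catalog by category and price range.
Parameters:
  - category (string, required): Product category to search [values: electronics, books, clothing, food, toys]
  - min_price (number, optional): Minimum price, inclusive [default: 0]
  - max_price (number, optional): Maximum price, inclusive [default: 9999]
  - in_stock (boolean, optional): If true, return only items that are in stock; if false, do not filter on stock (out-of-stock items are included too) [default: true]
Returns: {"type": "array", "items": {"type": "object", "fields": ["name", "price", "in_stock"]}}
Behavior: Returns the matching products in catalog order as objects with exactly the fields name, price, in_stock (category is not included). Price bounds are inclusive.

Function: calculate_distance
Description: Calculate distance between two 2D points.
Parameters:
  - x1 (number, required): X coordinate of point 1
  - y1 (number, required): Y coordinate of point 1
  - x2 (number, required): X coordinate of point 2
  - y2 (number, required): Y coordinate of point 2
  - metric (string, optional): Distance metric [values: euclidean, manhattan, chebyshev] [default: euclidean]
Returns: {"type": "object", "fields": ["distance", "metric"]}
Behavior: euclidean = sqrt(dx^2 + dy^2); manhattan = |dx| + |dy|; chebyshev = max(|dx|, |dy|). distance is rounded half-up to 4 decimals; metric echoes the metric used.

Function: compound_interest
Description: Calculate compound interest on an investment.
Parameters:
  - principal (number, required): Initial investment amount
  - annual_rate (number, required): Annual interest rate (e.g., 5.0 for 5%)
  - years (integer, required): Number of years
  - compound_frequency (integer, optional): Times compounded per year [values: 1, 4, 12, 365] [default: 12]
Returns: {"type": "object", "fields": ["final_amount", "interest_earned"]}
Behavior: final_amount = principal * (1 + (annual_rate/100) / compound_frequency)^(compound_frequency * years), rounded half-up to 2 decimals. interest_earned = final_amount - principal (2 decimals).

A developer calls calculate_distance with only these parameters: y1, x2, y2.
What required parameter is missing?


Required parameters: x1, y1, x2, y2
Provided: y1, x2, y2
Missing: x1
x1


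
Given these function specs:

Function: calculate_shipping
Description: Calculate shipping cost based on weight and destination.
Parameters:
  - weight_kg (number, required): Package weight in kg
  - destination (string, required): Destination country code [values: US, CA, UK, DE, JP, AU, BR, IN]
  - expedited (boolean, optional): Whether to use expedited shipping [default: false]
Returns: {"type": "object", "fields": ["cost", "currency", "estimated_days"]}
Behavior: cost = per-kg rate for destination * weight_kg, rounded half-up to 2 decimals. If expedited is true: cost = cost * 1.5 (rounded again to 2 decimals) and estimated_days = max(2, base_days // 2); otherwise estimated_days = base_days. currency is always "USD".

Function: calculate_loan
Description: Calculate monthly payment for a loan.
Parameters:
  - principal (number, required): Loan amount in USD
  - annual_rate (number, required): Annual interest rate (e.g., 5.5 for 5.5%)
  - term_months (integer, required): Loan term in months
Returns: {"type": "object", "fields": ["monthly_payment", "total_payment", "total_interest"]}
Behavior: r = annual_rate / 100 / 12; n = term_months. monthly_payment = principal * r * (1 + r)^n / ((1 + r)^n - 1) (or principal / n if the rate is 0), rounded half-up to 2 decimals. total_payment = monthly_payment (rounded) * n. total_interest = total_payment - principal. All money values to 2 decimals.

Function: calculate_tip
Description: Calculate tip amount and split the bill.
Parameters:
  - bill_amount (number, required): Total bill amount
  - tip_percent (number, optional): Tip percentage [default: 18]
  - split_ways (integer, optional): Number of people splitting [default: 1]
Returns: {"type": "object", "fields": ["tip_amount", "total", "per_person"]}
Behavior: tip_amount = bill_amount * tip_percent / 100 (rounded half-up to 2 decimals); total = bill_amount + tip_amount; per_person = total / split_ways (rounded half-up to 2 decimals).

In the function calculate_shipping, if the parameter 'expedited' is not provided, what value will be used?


The calculate_shipping spec declares:
  - expedited (boolean, optional): Whether to use expedited shipping [default: false]
Default:
false


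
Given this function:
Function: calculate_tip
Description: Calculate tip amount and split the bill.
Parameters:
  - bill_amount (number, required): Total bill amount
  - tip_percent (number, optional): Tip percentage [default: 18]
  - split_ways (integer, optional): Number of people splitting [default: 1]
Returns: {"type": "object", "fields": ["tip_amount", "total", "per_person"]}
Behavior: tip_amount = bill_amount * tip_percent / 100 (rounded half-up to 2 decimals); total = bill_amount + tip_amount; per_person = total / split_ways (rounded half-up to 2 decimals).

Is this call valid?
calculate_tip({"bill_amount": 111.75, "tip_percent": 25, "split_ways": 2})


Checking all required parameters present and types match... All valid.
Valid


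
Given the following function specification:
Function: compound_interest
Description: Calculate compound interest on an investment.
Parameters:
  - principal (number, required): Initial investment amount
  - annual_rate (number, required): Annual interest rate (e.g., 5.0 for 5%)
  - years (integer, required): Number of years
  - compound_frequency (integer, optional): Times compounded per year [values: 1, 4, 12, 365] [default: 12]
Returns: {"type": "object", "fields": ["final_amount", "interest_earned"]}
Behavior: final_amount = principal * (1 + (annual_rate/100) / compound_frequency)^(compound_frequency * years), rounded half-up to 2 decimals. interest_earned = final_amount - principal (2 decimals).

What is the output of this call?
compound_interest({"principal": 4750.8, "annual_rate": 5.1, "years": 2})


Defaults applied: compound_frequency=12
rate per period = 5.1/100/12 = 0.00425 (keep full precision); periods = 12 * 2 = 24
(1 + 0.00425)^24 = 1.10714415
final_amount = 4750.8 * 1.10714415 = 5259.820428 -> 5259.82
interest_earned = 5259.82 - 4750.80 = 509.02
Output:
{"final_amount": 5259.82, "interest_earned": 509.02}


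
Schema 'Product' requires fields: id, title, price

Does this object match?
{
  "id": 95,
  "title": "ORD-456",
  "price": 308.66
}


Checking required fields... All present.
Valid - all required fields present


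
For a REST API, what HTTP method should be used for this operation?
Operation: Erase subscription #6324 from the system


GET = read, POST = create, PUT = update/replace, DELETE = remove
This operation is a removal.
DELETE


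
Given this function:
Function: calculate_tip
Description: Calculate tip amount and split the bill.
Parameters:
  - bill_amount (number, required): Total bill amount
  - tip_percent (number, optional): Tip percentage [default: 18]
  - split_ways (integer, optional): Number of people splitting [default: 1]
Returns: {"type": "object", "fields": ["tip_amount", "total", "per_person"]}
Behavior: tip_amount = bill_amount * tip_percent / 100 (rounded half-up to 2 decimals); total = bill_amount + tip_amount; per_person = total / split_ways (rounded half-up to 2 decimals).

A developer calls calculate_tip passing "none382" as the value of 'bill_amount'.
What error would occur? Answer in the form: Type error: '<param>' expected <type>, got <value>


Spec: 'bill_amount' is declared as number; "none382" is a string.
Type error: 'bill_amount' expected number, got "none382"


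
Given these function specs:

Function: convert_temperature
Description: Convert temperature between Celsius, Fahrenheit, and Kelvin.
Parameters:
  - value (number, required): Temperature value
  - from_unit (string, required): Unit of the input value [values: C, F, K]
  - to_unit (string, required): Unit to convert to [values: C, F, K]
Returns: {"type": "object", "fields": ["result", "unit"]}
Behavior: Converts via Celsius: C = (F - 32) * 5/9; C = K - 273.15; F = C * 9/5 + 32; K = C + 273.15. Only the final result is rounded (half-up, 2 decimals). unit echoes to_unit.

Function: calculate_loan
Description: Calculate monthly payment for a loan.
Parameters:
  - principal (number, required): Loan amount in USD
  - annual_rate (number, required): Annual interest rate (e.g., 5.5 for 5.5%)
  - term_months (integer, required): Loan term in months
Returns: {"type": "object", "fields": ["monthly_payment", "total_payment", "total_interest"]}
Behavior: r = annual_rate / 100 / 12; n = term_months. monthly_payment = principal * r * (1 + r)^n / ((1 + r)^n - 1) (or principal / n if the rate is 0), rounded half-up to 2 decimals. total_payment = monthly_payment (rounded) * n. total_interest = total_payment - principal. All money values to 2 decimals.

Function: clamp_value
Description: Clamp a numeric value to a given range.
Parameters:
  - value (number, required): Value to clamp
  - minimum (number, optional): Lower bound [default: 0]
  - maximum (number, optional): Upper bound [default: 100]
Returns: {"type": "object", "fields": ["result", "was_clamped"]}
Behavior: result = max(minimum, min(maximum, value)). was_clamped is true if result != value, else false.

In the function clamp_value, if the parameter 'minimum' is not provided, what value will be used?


The clamp_value spec declares:
  - minimum (number, optional): Lower bound [default: 0]
Default:
0


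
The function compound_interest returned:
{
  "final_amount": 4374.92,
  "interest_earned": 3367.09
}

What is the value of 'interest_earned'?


3367.09


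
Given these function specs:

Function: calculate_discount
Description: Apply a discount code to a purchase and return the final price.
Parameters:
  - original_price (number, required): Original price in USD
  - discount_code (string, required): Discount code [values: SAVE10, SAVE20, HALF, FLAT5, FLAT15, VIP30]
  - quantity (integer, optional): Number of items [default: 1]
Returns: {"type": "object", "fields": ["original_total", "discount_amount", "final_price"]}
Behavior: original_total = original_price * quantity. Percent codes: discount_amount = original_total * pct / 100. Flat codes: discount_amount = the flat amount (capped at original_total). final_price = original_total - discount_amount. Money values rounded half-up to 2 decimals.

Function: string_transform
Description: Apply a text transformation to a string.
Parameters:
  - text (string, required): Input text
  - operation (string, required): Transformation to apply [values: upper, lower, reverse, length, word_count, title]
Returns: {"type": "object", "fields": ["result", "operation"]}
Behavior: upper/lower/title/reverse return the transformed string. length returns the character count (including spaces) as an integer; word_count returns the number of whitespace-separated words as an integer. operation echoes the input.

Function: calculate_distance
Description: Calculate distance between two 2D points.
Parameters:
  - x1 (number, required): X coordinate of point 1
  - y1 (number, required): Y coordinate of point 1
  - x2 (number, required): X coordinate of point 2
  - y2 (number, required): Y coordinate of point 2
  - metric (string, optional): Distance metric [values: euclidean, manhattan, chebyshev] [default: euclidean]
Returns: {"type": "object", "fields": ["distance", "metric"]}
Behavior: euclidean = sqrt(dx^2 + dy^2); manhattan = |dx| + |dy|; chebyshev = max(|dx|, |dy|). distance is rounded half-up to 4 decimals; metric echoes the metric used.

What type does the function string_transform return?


The string_transform spec declares Returns: {"type": "object", "fields": ["result", "operation"]}
Type:
object


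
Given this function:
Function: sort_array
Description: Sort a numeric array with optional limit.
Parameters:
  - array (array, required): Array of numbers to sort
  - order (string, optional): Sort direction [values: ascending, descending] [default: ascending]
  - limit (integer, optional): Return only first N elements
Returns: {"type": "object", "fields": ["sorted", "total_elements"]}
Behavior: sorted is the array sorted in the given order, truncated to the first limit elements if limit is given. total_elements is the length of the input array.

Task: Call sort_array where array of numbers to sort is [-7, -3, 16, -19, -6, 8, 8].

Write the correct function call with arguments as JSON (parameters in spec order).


Mapping each described value to its parameter name:
  'Array of numbers to sort' -> array = [-7, -3, 16, -19, -6, 8, 8]
sort_array({"array": [-7, -3, 16, -19, -6, 8, 8]})


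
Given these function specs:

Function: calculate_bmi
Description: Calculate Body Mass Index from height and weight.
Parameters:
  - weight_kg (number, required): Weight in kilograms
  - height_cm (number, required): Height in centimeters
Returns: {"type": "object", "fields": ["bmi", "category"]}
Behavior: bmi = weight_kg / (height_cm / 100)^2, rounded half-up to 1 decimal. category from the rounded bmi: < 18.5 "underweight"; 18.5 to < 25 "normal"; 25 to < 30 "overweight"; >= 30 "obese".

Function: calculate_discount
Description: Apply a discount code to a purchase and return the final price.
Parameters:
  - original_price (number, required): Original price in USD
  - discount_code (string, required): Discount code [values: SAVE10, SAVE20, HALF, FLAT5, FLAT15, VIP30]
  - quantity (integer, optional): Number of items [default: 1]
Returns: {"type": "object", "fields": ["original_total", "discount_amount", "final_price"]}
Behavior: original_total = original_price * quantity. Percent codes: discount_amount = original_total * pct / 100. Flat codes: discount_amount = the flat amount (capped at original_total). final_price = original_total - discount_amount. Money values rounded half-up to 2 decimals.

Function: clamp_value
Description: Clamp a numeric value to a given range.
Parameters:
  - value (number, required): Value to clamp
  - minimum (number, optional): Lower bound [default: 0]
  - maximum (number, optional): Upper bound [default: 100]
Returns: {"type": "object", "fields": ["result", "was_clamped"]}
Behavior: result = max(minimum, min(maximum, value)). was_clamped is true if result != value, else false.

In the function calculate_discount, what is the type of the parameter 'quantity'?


The calculate_discount spec declares:
  - quantity (integer, optional): Number of items [default: 1]
Type:
integer


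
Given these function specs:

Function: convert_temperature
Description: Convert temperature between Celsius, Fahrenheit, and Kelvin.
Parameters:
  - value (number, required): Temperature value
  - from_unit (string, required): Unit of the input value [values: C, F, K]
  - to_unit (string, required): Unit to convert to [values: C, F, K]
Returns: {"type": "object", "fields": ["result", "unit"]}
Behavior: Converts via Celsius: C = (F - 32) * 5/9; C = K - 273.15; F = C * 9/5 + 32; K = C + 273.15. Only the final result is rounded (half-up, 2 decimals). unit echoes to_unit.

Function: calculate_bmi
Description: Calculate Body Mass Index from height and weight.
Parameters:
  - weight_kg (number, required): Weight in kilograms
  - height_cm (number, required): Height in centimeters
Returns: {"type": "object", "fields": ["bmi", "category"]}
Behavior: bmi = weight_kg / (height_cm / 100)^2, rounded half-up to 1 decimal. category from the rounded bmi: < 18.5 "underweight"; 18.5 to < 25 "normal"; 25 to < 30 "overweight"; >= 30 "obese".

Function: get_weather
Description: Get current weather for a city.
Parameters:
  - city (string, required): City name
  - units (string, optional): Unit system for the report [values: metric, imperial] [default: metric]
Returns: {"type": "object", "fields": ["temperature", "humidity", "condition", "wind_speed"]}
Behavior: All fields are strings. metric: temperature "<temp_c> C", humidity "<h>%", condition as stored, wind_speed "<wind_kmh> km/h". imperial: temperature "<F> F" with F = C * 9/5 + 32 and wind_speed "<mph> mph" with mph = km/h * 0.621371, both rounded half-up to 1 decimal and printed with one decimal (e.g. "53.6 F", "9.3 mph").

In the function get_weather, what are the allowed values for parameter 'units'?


The get_weather spec declares:
  - units (string, optional): Unit system for the report [values: metric, imperial] [default: metric]
Allowed values:
metric, imperial


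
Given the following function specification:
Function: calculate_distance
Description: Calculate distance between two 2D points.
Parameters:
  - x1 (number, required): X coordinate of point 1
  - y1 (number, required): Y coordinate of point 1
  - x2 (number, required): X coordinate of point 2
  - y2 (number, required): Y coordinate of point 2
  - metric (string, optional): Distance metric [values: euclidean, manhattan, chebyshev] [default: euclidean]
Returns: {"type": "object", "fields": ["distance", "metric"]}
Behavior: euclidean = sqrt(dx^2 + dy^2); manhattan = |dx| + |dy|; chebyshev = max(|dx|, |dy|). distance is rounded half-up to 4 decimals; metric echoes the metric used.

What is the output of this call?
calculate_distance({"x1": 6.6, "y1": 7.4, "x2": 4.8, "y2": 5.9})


Defaults applied: metric=euclidean
|dx| = |4.8 - 6.6| = 1.8; |dy| = |5.9 - 7.4| = 1.5
euclidean: sqrt(1.8^2 + 1.5^2) = sqrt(5.49) = 2.343075
Round to 4 decimals: 2.3431
Output:
{"distance": 2.3431, "metric": "euclidean"}


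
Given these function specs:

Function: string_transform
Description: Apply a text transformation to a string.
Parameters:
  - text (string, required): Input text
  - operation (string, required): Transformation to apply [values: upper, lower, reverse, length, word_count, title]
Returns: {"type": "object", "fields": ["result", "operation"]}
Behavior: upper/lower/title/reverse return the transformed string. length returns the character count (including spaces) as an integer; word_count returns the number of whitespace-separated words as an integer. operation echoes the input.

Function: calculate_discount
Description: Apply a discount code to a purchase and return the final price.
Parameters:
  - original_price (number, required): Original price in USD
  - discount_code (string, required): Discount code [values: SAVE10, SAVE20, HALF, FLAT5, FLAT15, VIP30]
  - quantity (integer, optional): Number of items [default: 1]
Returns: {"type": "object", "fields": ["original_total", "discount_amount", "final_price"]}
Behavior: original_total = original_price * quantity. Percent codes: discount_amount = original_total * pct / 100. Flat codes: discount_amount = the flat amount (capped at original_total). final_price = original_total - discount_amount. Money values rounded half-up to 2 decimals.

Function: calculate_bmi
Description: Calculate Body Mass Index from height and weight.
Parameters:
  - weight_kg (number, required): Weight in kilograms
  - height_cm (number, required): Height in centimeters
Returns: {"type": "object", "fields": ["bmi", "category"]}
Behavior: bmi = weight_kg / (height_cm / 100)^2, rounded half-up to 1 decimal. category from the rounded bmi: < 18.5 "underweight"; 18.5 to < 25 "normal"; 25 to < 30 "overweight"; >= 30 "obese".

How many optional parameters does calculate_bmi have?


Parameters of calculate_bmi: weight_kg (required), height_cm (required)
Optional count:
0


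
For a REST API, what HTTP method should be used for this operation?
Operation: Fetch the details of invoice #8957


GET = read, POST = create, PUT = update/replace, DELETE = remove
This operation is a read.
GET


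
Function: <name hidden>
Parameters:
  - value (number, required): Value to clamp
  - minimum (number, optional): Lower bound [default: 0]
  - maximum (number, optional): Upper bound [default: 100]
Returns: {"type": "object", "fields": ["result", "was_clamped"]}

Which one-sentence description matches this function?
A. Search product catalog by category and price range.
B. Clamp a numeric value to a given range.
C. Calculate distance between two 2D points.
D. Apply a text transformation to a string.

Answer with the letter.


Parameters value, minimum, maximum and return ["result", "was_clamped"] fit: Clamp a numeric value to a given range.
B
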